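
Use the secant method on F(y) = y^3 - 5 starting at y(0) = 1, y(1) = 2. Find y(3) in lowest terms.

F(1) = -4, F(2) = 3. y(2) = 2 - 3·(2 - 1)/(3 - (-4)) = 11/7.
F(2) = 3, F(11/7) = -384/343. y(3) = (11/7) - (-384/343)·((11/7) - 2)/((-384/343) - 3) = 265/157.

265/157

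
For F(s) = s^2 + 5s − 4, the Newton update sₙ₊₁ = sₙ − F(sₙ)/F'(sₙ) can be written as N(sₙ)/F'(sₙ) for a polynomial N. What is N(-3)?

13

F'(s) = 2s + 5.
N(s) = s·F'(s) − F(s) = s·(2s + 5) − (s^2 + 5s − 4) = s^2 + 4.
N(-3) = 13.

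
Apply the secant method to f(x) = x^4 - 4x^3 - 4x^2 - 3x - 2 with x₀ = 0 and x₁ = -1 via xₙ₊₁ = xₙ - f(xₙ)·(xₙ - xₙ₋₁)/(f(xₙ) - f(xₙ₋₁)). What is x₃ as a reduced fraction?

-31/47

f(0) = -2, f(-1) = 2. x₂ = (-1) - 2·((-1) - 0)/(2 - (-2)) = -1/2.
f(-1) = 2, f(-1/2) = -15/16. x₃ = (-1/2) - (-15/16)·((-1/2) - (-1))/((-15/16) - 2) = -31/47.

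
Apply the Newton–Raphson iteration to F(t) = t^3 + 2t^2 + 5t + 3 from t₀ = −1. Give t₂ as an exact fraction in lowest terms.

F'(t) = 3t^2 + 4t + 5.
F(−1) = −1, F'(−1) = 4, so t₁ = (−1) − (−1)/4 = −3/4.
F(−3/4) = −3/64, F'(−3/4) = 59/16, so t₂ = (−3/4) − (−3/64)/(59/16) = −87/118.

−87/118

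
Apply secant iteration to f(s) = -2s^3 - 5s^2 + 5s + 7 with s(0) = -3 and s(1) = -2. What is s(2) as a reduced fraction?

-23/8

f(-3) = 1, f(-2) = -7. s(2) = (-2) - (-7)·((-2) - (-3))/((-7) - 1) = -23/8.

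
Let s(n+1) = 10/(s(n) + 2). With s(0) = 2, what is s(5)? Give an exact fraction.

s(1) = 10/(2 + 2) = 5/2.
s(2) = 10/(5/2 + 2) = 20/9.
s(3) = 10/(20/9 + 2) = 45/19.
s(4) = 10/(45/19 + 2) = 190/83.
s(5) = 10/(190/83 + 2) = 415/178.

415/178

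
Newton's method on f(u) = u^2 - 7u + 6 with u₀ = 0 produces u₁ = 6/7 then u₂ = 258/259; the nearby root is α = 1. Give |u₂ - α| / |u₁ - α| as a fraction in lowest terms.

1/37

u₁ - α = 6/7 - 1 = -1/7, so |u₁ - α| = 1/7.
u₂ - α = 258/259 - 1 = -1/259, so |u₂ - α| = 1/259.
Ratio = (1/259) / (1/7) = 1/37.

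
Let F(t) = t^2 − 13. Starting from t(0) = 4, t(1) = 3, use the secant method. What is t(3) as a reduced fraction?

F(4) = 3, F(3) = −4. t(2) = 3 − (−4)·(3 − 4)/((−4) − 3) = 25/7.
F(3) = −4, F(25/7) = −12/49. t(3) = (25/7) − (−12/49)·((25/7) − 3)/((−12/49) − (−4)) = 83/23.

83/23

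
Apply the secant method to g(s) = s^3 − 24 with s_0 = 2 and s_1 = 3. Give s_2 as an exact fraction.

54/19

g(2) = −16, g(3) = 3. s_2 = 3 − 3·(3 − 2)/(3 − (−16)) = 54/19.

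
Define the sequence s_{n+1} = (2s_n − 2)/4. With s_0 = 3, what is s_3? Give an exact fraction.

s_1 = (2·3 − 2)/4 = 1.
s_2 = (2·1 − 2)/4 = 0.
s_3 = (2·0 − 2)/4 = −1/2.

−1/2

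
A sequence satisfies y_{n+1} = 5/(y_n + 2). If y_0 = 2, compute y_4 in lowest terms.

230/157

y_1 = 5/(2 + 2) = 5/4.
y_2 = 5/(5/4 + 2) = 20/13.
y_3 = 5/(20/13 + 2) = 65/46.
y_4 = 5/(65/46 + 2) = 230/157.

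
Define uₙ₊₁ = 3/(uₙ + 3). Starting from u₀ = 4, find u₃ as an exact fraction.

u₁ = 3/(4 + 3) = 3/7.
u₂ = 3/(3/7 + 3) = 7/8.
u₃ = 3/(7/8 + 3) = 24/31.

24/31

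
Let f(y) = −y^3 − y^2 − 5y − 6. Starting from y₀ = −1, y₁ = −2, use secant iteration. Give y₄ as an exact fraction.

f(−1) = −1, f(−2) = 8. y₂ = (−2) − 8·((−2) − (−1))/(8 − (−1)) = −10/9.
f(−2) = 8, f(−10/9) = −224/729. y₃ = (−10/9) − (−224/729)·((−10/9) − (−2))/((−224/729) − 8) = −866/757.
f(−10/9) = −224/729, f(−866/757) = −39741184/433798093. y₄ = (−866/757) − (−39741184/433798093)·((−866/757) − (−10/9))/((−39741184/433798093) − (−224/729)) = −50364782/43494547.

−50364782/43494547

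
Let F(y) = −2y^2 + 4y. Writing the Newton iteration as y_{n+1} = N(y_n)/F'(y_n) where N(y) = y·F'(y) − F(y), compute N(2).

F'(y) = −4y + 4.
N(y) = y·F'(y) − F(y) = y·(−4y + 4) − (−2y^2 + 4y) = −2y^2.
N(2) = −8.

−8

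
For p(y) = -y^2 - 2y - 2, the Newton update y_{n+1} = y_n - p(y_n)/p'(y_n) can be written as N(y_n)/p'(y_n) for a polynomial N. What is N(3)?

p'(y) = -2y - 2.
N(y) = y·p'(y) - p(y) = y·(-2y - 2) - (-y^2 - 2y - 2) = -y^2 + 2.
N(3) = -7.

-7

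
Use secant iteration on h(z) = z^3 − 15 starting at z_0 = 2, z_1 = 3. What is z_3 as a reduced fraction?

h(2) = −7, h(3) = 12. z_2 = 3 − 12·(3 − 2)/(12 − (−7)) = 45/19.
h(3) = 12, h(45/19) = −11760/6859. z_3 = (45/19) − (−11760/6859)·((45/19) − 3)/((−11760/6859) − 12) = 6395/2613.

6395/2613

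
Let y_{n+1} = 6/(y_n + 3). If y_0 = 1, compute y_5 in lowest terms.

114/83

y_1 = 6/(1 + 3) = 3/2.
y_2 = 6/(3/2 + 3) = 4/3.
y_3 = 6/(4/3 + 3) = 18/13.
y_4 = 6/(18/13 + 3) = 26/19.
y_5 = 6/(26/19 + 3) = 114/83.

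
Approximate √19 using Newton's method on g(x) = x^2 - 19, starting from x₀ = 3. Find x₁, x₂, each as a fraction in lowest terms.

x₁ = 14/3, x₂ = 367/84

g'(x) = 2x.
g(3) = -10, g'(3) = 6, so x₁ = 3 - (-10)/6 = 14/3.
g(14/3) = 25/9, g'(14/3) = 28/3, so x₂ = (14/3) - (25/9)/(28/3) = 367/84.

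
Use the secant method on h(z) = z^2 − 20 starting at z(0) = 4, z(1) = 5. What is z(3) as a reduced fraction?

76/17

h(4) = −4, h(5) = 5. z(2) = 5 − 5·(5 − 4)/(5 − (−4)) = 40/9.
h(5) = 5, h(40/9) = −20/81. z(3) = (40/9) − (−20/81)·((40/9) − 5)/((−20/81) − 5) = 76/17.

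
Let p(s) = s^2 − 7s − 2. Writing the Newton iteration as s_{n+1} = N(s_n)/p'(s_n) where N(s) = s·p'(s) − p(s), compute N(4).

18

p'(s) = 2s − 7.
N(s) = s·p'(s) − p(s) = s·(2s − 7) − (s^2 − 7s − 2) = s^2 + 2.
N(4) = 18.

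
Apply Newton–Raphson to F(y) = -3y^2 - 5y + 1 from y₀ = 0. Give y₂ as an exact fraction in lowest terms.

F'(y) = -6y - 5.
F(0) = 1, F'(0) = -5, so y₁ = 0 - 1/(-5) = 1/5.
F(1/5) = -3/25, F'(1/5) = -31/5, so y₂ = (1/5) - (-3/25)/(-31/5) = 28/155.

28/155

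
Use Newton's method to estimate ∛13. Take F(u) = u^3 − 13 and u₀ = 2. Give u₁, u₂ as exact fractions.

u₁ = 29/12, u₂ = 35621/15138

F'(u) = 3u^2.
F(2) = −5, F'(2) = 12, so u₁ = 2 − (−5)/12 = 29/12.
F(29/12) = 1925/1728, F'(29/12) = 841/48, so u₂ = (29/12) − (1925/1728)/(841/48) = 35621/15138.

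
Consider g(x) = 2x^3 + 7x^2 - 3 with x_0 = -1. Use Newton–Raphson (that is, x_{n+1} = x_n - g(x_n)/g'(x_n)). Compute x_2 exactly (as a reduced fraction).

g'(x) = 6x^2 + 14x.
g(-1) = 2, g'(-1) = -8, so x_1 = (-1) - 2/(-8) = -3/4.
g(-3/4) = 3/32, g'(-3/4) = -57/8, so x_2 = (-3/4) - (3/32)/(-57/8) = -14/19.

-14/19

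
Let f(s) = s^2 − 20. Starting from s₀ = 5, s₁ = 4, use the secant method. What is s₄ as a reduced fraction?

f(5) = 5, f(4) = −4. s₂ = 4 − (−4)·(4 − 5)/((−4) − 5) = 40/9.
f(4) = −4, f(40/9) = −20/81. s₃ = (40/9) − (−20/81)·((40/9) − 4)/((−20/81) − (−4)) = 85/19.
f(40/9) = −20/81, f(85/19) = 5/361. s₄ = (85/19) − (5/361)·((85/19) − (40/9))/((5/361) − (−20/81)) = 1364/305.

1364/305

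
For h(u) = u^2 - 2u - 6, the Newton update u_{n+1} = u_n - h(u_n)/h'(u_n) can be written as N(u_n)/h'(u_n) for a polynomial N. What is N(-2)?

h'(u) = 2u - 2.
N(u) = u·h'(u) - h(u) = u·(2u - 2) - (u^2 - 2u - 6) = u^2 + 6.
N(-2) = 10.

10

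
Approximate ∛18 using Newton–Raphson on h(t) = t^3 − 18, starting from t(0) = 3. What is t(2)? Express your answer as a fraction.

755/288

h'(t) = 3t^2.
h(3) = 9, h'(3) = 27, so t(1) = 3 − 9/27 = 8/3.
h(8/3) = 26/27, h'(8/3) = 64/3, so t(2) = (8/3) − (26/27)/(64/3) = 755/288.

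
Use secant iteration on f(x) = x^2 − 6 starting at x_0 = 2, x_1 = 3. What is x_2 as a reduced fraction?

f(2) = −2, f(3) = 3. x_2 = 3 − 3·(3 − 2)/(3 − (−2)) = 12/5.

12/5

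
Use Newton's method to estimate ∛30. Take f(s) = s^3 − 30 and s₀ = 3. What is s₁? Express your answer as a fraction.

28/9

f'(s) = 3s^2.
f(3) = −3, f'(3) = 27, so s₁ = 3 − (−3)/27 = 28/9.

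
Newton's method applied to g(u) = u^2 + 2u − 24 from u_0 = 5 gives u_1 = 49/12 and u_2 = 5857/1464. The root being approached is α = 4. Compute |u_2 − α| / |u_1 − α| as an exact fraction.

u_1 − α = 49/12 − 4 = 1/12, so |u_1 − α| = 1/12.
u_2 − α = 5857/1464 − 4 = 1/1464, so |u_2 − α| = 1/1464.
Ratio = (1/1464) / (1/12) = 1/122.

1/122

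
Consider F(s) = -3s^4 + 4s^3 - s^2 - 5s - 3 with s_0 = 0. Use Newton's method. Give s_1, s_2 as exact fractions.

s_1 = -3/5, s_2 = -159/1945

F'(s) = -12s^3 + 12s^2 - 2s - 5.
F(0) = -3, F'(0) = -5, so s_1 = 0 - (-3)/(-5) = -3/5.
F(-3/5) = -1008/625, F'(-3/5) = 389/125, so s_2 = (-3/5) - (-1008/625)/(389/125) = -159/1945.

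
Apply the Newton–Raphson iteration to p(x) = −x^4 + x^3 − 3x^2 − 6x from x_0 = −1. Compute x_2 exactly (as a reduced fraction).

−14432/12901

p'(x) = −4x^3 + 3x^2 − 6x − 6.
p(−1) = 1, p'(−1) = 7, so x_1 = (−1) − 1/7 = −8/7.
p(−8/7) = −624/2401, p'(−8/7) = 3686/343, so x_2 = (−8/7) − (−624/2401)/(3686/343) = −14432/12901.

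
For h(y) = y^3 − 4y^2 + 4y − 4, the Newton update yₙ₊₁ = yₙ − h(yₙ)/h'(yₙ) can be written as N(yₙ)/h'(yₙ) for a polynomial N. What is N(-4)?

−188

h'(y) = 3y^2 − 8y + 4.
N(y) = y·h'(y) − h(y) = y·(3y^2 − 8y + 4) − (y^3 − 4y^2 + 4y − 4) = 2y^3 − 4y^2 + 4.
N(-4) = −188.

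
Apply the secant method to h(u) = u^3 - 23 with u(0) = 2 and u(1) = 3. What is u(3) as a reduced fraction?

h(2) = -15, h(3) = 4. u(2) = 3 - 4·(3 - 2)/(4 - (-15)) = 53/19.
h(3) = 4, h(53/19) = -8880/6859. u(3) = (53/19) - (-8880/6859)·((53/19) - 3)/((-8880/6859) - 4) = 25793/9079.

25793/9079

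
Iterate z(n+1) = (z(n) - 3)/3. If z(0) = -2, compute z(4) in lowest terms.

-122/81

z(1) = ((-2) - 3)/3 = -5/3.
z(2) = ((-5/3) - 3)/3 = -14/9.
z(3) = ((-14/9) - 3)/3 = -41/27.
z(4) = ((-41/27) - 3)/3 = -122/81.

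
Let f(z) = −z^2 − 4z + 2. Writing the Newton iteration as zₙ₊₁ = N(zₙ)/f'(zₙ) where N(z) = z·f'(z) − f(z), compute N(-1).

f'(z) = −2z − 4.
N(z) = z·f'(z) − f(z) = z·(−2z − 4) − (−z^2 − 4z + 2) = −z^2 − 2.
N(-1) = −3.

−3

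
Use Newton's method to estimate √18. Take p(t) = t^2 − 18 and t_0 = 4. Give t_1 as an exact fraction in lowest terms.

p'(t) = 2t.
p(4) = −2, p'(4) = 8, so t_1 = 4 − (−2)/8 = 17/4.

17/4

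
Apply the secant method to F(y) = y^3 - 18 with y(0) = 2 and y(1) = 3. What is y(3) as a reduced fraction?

2402/921

F(2) = -10, F(3) = 9. y(2) = 3 - 9·(3 - 2)/(9 - (-10)) = 48/19.
F(3) = 9, F(48/19) = -12870/6859. y(3) = (48/19) - (-12870/6859)·((48/19) - 3)/((-12870/6859) - 9) = 2402/921.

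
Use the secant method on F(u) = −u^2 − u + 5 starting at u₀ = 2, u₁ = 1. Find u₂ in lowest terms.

F(2) = −1, F(1) = 3. u₂ = 1 − 3·(1 − 2)/(3 − (−1)) = 7/4.

7/4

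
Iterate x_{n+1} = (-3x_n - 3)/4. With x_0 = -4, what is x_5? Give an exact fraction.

x_1 = (-3·(-4) - 3)/4 = 9/4.
x_2 = (-3·(9/4) - 3)/4 = -39/16.
x_3 = (-3·(-39/16) - 3)/4 = 69/64.
x_4 = (-3·(69/64) - 3)/4 = -399/256.
x_5 = (-3·(-399/256) - 3)/4 = 429/1024.

429/1024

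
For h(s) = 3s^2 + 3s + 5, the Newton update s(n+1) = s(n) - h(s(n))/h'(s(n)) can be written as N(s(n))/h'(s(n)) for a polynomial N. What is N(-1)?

h'(s) = 6s + 3.
N(s) = s·h'(s) - h(s) = s·(6s + 3) - (3s^2 + 3s + 5) = 3s^2 - 5.
N(-1) = -2.

-2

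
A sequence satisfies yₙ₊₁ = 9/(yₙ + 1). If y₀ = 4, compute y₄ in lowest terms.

531/185

y₁ = 9/(4 + 1) = 9/5.
y₂ = 9/(9/5 + 1) = 45/14.
y₃ = 9/(45/14 + 1) = 126/59.
y₄ = 9/(126/59 + 1) = 531/185.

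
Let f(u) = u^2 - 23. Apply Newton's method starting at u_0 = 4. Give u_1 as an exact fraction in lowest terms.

f'(u) = 2u.
f(4) = -7, f'(4) = 8, so u_1 = 4 - (-7)/8 = 39/8.

39/8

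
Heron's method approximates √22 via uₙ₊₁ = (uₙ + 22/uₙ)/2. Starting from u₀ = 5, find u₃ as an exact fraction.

38878481/8288920

u₁ = (5 + 22/5)/2 = 47/10.
u₂ = (47/10 + 22/(47/10))/2 = 4409/940.
u₃ = (4409/940 + 22/(4409/940))/2 = 38878481/8288920.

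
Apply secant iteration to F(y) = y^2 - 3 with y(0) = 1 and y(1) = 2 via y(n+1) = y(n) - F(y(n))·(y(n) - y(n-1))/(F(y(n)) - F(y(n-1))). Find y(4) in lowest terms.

F(1) = -2, F(2) = 1. y(2) = 2 - 1·(2 - 1)/(1 - (-2)) = 5/3.
F(2) = 1, F(5/3) = -2/9. y(3) = (5/3) - (-2/9)·((5/3) - 2)/((-2/9) - 1) = 19/11.
F(5/3) = -2/9, F(19/11) = -2/121. y(4) = (19/11) - (-2/121)·((19/11) - (5/3))/((-2/121) - (-2/9)) = 97/56.

97/56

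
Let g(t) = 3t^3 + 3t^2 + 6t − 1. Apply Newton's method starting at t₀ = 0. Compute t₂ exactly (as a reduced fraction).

40/261

g'(t) = 9t^2 + 6t + 6.
g(0) = −1, g'(0) = 6, so t₁ = 0 − (−1)/6 = 1/6.
g(1/6) = 7/72, g'(1/6) = 29/4, so t₂ = (1/6) − (7/72)/(29/4) = 40/261.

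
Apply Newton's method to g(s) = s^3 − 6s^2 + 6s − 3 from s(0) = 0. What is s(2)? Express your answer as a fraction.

g'(s) = 3s^2 − 12s + 6.
g(0) = −3, g'(0) = 6, so s(1) = 0 − (−3)/6 = 1/2.
g(1/2) = −11/8, g'(1/2) = 3/4, so s(2) = (1/2) − (−11/8)/(3/4) = 7/3.

7/3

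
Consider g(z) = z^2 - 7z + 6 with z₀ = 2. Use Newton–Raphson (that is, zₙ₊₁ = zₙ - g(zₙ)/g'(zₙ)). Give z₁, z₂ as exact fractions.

g'(z) = 2z - 7.
g(2) = -4, g'(2) = -3, so z₁ = 2 - (-4)/(-3) = 2/3.
g(2/3) = 16/9, g'(2/3) = -17/3, so z₂ = (2/3) - (16/9)/(-17/3) = 50/51.

z₁ = 2/3, z₂ = 50/51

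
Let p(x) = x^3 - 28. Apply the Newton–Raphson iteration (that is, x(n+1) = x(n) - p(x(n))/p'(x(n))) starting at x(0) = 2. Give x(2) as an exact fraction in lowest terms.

p'(x) = 3x^2.
p(2) = -20, p'(2) = 12, so x(1) = 2 - (-20)/12 = 11/3.
p(11/3) = 575/27, p'(11/3) = 121/3, so x(2) = (11/3) - (575/27)/(121/3) = 3418/1089.

3418/1089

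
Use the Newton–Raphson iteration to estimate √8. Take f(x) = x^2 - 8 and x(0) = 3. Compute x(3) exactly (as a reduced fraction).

f'(x) = 2x.
f(3) = 1, f'(3) = 6, so x(1) = 3 - 1/6 = 17/6.
f(17/6) = 1/36, f'(17/6) = 17/3, so x(2) = (17/6) - (1/36)/(17/3) = 577/204.
f(577/204) = 1/41616, f'(577/204) = 577/102, so x(3) = (577/204) - (1/41616)/(577/102) = 665857/235416.

665857/235416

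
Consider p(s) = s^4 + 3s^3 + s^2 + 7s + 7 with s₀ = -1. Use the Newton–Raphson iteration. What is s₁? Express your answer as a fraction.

-9/10

p'(s) = 4s^3 + 9s^2 + 2s + 7.
p(-1) = -1, p'(-1) = 10, so s₁ = (-1) - (-1)/10 = -9/10.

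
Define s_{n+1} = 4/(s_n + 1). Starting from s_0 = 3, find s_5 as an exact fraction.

s_1 = 4/(3 + 1) = 1.
s_2 = 4/(1 + 1) = 2.
s_3 = 4/(2 + 1) = 4/3.
s_4 = 4/(4/3 + 1) = 12/7.
s_5 = 4/(12/7 + 1) = 28/19.

28/19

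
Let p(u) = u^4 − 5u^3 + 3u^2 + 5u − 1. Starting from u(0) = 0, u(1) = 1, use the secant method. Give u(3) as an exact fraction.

11/75

p(0) = −1, p(1) = 3. u(2) = 1 − 3·(1 − 0)/(3 − (−1)) = 1/4.
p(1) = 3, p(1/4) = 93/256. u(3) = (1/4) − (93/256)·((1/4) − 1)/((93/256) − 3) = 11/75.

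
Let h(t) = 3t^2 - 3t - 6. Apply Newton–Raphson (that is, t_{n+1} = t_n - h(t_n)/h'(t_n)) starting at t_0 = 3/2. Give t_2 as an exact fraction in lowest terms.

417/208

h'(t) = 6t - 3.
h(3/2) = -15/4, h'(3/2) = 6, so t_1 = (3/2) - (-15/4)/6 = 17/8.
h(17/8) = 75/64, h'(17/8) = 39/4, so t_2 = (17/8) - (75/64)/(39/4) = 417/208.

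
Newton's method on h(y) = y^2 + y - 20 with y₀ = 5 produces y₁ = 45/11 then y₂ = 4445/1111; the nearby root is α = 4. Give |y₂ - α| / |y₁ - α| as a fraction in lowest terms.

1/101

y₁ - α = 45/11 - 4 = 1/11, so |y₁ - α| = 1/11.
y₂ - α = 4445/1111 - 4 = 1/1111, so |y₂ - α| = 1/1111.
Ratio = (1/1111) / (1/11) = 1/101.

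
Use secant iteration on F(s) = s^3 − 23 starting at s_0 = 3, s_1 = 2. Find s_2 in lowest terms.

53/19

F(3) = 4, F(2) = −15. s_2 = 2 − (−15)·(2 − 3)/((−15) − 4) = 53/19.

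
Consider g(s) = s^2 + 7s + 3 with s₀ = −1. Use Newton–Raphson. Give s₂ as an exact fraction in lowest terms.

−71/155

g'(s) = 2s + 7.
g(−1) = −3, g'(−1) = 5, so s₁ = (−1) − (−3)/5 = −2/5.
g(−2/5) = 9/25, g'(−2/5) = 31/5, so s₂ = (−2/5) − (9/25)/(31/5) = −71/155.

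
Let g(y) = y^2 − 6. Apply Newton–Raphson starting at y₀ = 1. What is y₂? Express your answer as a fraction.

g'(y) = 2y.
g(1) = −5, g'(1) = 2, so y₁ = 1 − (−5)/2 = 7/2.
g(7/2) = 25/4, g'(7/2) = 7, so y₂ = (7/2) − (25/4)/7 = 73/28.

73/28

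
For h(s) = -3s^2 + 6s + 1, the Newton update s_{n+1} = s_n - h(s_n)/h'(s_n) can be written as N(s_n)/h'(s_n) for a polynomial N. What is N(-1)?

h'(s) = -6s + 6.
N(s) = s·h'(s) - h(s) = s·(-6s + 6) - (-3s^2 + 6s + 1) = -3s^2 - 1.
N(-1) = -4.

-4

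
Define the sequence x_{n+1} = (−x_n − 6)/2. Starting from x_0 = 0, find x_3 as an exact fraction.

x_1 = (−0 − 6)/2 = −3.
x_2 = (−(−3) − 6)/2 = −3/2.
x_3 = (−(−3/2) − 6)/2 = −9/4.

−9/4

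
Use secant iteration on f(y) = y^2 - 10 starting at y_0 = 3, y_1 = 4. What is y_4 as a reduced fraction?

3488/1103

f(3) = -1, f(4) = 6. y_2 = 4 - 6·(4 - 3)/(6 - (-1)) = 22/7.
f(4) = 6, f(22/7) = -6/49. y_3 = (22/7) - (-6/49)·((22/7) - 4)/((-6/49) - 6) = 79/25.
f(22/7) = -6/49, f(79/25) = -9/625. y_4 = (79/25) - (-9/625)·((79/25) - (22/7))/((-9/625) - (-6/49)) = 3488/1103.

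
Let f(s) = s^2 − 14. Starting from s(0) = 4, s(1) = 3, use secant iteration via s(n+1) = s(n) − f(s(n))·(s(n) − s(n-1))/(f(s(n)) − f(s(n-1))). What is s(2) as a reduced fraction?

26/7

f(4) = 2, f(3) = −5. s(2) = 3 − (−5)·(3 − 4)/((−5) − 2) = 26/7.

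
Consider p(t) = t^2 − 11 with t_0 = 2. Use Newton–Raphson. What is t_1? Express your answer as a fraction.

p'(t) = 2t.
p(2) = −7, p'(2) = 4, so t_1 = 2 − (−7)/4 = 15/4.

15/4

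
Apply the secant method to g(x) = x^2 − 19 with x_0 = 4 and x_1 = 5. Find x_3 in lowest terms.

g(4) = −3, g(5) = 6. x_2 = 5 − 6·(5 − 4)/(6 − (−3)) = 13/3.
g(5) = 6, g(13/3) = −2/9. x_3 = (13/3) − (−2/9)·((13/3) − 5)/((−2/9) − 6) = 61/14.

61/14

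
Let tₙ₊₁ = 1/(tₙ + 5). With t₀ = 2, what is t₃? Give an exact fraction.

t₁ = 1/(2 + 5) = 1/7.
t₂ = 1/(1/7 + 5) = 7/36.
t₃ = 1/(7/36 + 5) = 36/187.

36/187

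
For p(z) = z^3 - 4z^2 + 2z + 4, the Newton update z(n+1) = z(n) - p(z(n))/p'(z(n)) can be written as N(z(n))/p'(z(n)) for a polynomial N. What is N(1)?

-6

p'(z) = 3z^2 - 8z + 2.
N(z) = z·p'(z) - p(z) = z·(3z^2 - 8z + 2) - (z^3 - 4z^2 + 2z + 4) = 2z^3 - 4z^2 - 4.
N(1) = -6.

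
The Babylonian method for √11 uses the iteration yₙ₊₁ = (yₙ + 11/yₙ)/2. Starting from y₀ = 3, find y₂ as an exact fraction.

y₁ = (3 + 11/3)/2 = 10/3.
y₂ = (10/3 + 11/(10/3))/2 = 199/60.

199/60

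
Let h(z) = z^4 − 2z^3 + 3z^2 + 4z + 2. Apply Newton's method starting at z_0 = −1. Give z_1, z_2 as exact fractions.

h'(z) = 4z^3 − 6z^2 + 6z + 4.
h(−1) = 4, h'(−1) = −12, so z_1 = (−1) − 4/(−12) = −2/3.
h(−2/3) = 118/81, h'(−2/3) = −104/27, so z_2 = (−2/3) − (118/81)/(−104/27) = −15/52.

z_1 = −2/3, z_2 = −15/52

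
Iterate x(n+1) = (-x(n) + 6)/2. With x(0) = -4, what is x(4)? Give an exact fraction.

x(1) = (-(-4) + 6)/2 = 5.
x(2) = (-5 + 6)/2 = 1/2.
x(3) = (-(1/2) + 6)/2 = 11/4.
x(4) = (-(11/4) + 6)/2 = 13/8.

13/8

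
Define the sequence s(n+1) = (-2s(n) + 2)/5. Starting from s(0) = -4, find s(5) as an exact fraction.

206/625

s(1) = (-2·(-4) + 2)/5 = 2.
s(2) = (-2·2 + 2)/5 = -2/5.
s(3) = (-2·(-2/5) + 2)/5 = 14/25.
s(4) = (-2·(14/25) + 2)/5 = 22/125.
s(5) = (-2·(22/125) + 2)/5 = 206/625.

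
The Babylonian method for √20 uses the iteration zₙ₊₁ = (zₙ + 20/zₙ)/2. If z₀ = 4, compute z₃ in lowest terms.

z₁ = (4 + 20/4)/2 = 9/2.
z₂ = (9/2 + 20/(9/2))/2 = 161/36.
z₃ = (161/36 + 20/(161/36))/2 = 51841/11592.

51841/11592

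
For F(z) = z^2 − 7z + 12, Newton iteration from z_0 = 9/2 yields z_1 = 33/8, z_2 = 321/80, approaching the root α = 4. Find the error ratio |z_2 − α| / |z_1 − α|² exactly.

4/5

z_1 − α = 33/8 − 4 = 1/8, so |z_1 − α| = 1/8.
z_2 − α = 321/80 − 4 = 1/80, so |z_2 − α| = 1/80.
|z_1 − α|² = 1/64.
Ratio = (1/80) / (1/64) = 4/5.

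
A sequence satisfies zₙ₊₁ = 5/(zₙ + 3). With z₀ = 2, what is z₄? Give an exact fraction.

85/71

z₁ = 5/(2 + 3) = 1.
z₂ = 5/(1 + 3) = 5/4.
z₃ = 5/(5/4 + 3) = 20/17.
z₄ = 5/(20/17 + 3) = 85/71.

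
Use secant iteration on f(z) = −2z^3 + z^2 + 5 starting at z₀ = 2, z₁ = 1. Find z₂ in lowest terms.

15/11

f(2) = −7, f(1) = 4. z₂ = 1 − 4·(1 − 2)/(4 − (−7)) = 15/11.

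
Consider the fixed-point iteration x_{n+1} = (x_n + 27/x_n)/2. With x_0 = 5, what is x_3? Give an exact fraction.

3650401/702520

x_1 = (5 + 27/5)/2 = 26/5.
x_2 = (26/5 + 27/(26/5))/2 = 1351/260.
x_3 = (1351/260 + 27/(1351/260))/2 = 3650401/702520.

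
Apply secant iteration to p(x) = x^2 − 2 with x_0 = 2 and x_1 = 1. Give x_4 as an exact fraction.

p(2) = 2, p(1) = −1. x_2 = 1 − (−1)·(1 − 2)/((−1) − 2) = 4/3.
p(1) = −1, p(4/3) = −2/9. x_3 = (4/3) − (−2/9)·((4/3) − 1)/((−2/9) − (−1)) = 10/7.
p(4/3) = −2/9, p(10/7) = 2/49. x_4 = (10/7) − (2/49)·((10/7) − (4/3))/((2/49) − (−2/9)) = 41/29.

41/29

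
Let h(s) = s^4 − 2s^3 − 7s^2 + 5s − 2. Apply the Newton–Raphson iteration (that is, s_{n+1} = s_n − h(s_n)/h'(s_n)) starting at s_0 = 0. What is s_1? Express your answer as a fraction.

h'(s) = 4s^3 − 6s^2 − 14s + 5.
h(0) = −2, h'(0) = 5, so s_1 = 0 − (−2)/5 = 2/5.

2/5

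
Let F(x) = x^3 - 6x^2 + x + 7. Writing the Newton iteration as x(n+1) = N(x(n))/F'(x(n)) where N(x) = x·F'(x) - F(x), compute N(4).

25

F'(x) = 3x^2 - 12x + 1.
N(x) = x·F'(x) - F(x) = x·(3x^2 - 12x + 1) - (x^3 - 6x^2 + x + 7) = 2x^3 - 6x^2 - 7.
N(4) = 25.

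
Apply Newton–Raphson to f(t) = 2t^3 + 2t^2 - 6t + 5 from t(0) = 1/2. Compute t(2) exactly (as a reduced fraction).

2063/1970

f'(t) = 6t^2 + 4t - 6.
f(1/2) = 11/4, f'(1/2) = -5/2, so t(1) = (1/2) - (11/4)/(-5/2) = 8/5.
f(8/5) = 1089/125, f'(8/5) = 394/25, so t(2) = (8/5) - (1089/125)/(394/25) = 2063/1970.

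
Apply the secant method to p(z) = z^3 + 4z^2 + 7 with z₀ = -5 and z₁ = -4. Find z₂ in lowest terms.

p(-5) = -18, p(-4) = 7. z₂ = (-4) - 7·((-4) - (-5))/(7 - (-18)) = -107/25.

-107/25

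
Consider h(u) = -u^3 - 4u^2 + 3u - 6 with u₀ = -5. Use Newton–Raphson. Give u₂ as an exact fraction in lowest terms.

-12173/2500

h'(u) = -3u^2 - 8u + 3.
h(-5) = 4, h'(-5) = -32, so u₁ = (-5) - 4/(-32) = -39/8.
h(-39/8) = 87/512, h'(-39/8) = -1875/64, so u₂ = (-39/8) - (87/512)/(-1875/64) = -12173/2500.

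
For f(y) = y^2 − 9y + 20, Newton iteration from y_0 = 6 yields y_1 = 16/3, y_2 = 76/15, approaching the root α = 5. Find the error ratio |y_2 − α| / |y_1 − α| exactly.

y_1 − α = 16/3 − 5 = 1/3, so |y_1 − α| = 1/3.
y_2 − α = 76/15 − 5 = 1/15, so |y_2 − α| = 1/15.
Ratio = (1/15) / (1/3) = 1/5.

1/5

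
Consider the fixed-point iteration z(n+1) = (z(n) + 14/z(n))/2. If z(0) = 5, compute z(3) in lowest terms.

17049841/4556760

z(1) = (5 + 14/5)/2 = 39/10.
z(2) = (39/10 + 14/(39/10))/2 = 2921/780.
z(3) = (2921/780 + 14/(2921/780))/2 = 17049841/4556760.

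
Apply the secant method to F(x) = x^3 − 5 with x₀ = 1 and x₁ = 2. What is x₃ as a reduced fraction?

F(1) = −4, F(2) = 3. x₂ = 2 − 3·(2 − 1)/(3 − (−4)) = 11/7.
F(2) = 3, F(11/7) = −384/343. x₃ = (11/7) − (−384/343)·((11/7) − 2)/((−384/343) − 3) = 265/157.

265/157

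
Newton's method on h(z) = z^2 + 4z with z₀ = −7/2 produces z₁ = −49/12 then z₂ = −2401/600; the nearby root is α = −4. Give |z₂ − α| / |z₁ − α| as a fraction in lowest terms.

1/50

z₁ − α = −49/12 − (−4) = −49/12 + 4 = −1/12, so |z₁ − α| = 1/12.
z₂ − α = −2401/600 − (−4) = −2401/600 + 4 = −1/600, so |z₂ − α| = 1/600.
Ratio = (1/600) / (1/12) = 1/50.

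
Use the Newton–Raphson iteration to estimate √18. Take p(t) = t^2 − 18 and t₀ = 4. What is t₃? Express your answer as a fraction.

p'(t) = 2t.
p(4) = −2, p'(4) = 8, so t₁ = 4 − (−2)/8 = 17/4.
p(17/4) = 1/16, p'(17/4) = 17/2, so t₂ = (17/4) − (1/16)/(17/2) = 577/136.
p(577/136) = 1/18496, p'(577/136) = 577/68, so t₃ = (577/136) − (1/18496)/(577/68) = 665857/156944.

665857/156944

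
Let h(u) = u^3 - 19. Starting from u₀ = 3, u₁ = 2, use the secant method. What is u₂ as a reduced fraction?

h(3) = 8, h(2) = -11. u₂ = 2 - (-11)·(2 - 3)/((-11) - 8) = 49/19.

49/19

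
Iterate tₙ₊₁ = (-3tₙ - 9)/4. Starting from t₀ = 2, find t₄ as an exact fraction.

-63/256

t₁ = (-3·2 - 9)/4 = -15/4.
t₂ = (-3·(-15/4) - 9)/4 = 9/16.
t₃ = (-3·(9/16) - 9)/4 = -171/64.
t₄ = (-3·(-171/64) - 9)/4 = -63/256.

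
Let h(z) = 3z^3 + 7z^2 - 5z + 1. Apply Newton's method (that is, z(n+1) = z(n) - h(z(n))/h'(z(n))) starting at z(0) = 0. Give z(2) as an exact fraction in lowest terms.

42/115

h'(z) = 9z^2 + 14z - 5.
h(0) = 1, h'(0) = -5, so z(1) = 0 - 1/(-5) = 1/5.
h(1/5) = 38/125, h'(1/5) = -46/25, so z(2) = (1/5) - (38/125)/(-46/25) = 42/115.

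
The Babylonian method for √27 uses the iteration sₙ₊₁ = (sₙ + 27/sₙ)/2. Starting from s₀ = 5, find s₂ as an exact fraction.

s₁ = (5 + 27/5)/2 = 26/5.
s₂ = (26/5 + 27/(26/5))/2 = 1351/260.

1351/260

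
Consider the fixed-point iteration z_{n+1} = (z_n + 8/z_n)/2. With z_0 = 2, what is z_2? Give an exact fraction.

17/6

z_1 = (2 + 8/2)/2 = 3.
z_2 = (3 + 8/3)/2 = 17/6.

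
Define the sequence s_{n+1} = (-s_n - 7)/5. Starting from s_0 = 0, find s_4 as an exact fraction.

s_1 = (-0 - 7)/5 = -7/5.
s_2 = (-(-7/5) - 7)/5 = -28/25.
s_3 = (-(-28/25) - 7)/5 = -147/125.
s_4 = (-(-147/125) - 7)/5 = -728/625.

-728/625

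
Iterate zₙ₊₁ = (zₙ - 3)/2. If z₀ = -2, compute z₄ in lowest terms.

-47/16

z₁ = ((-2) - 3)/2 = -5/2.
z₂ = ((-5/2) - 3)/2 = -11/4.
z₃ = ((-11/4) - 3)/2 = -23/8.
z₄ = ((-23/8) - 3)/2 = -47/16.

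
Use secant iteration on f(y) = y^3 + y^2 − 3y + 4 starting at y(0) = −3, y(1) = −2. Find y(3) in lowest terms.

−2668/971

f(−3) = −5, f(−2) = 6. y(2) = (−2) − 6·((−2) − (−3))/(6 − (−5)) = −28/11.
f(−2) = 6, f(−28/11) = 2160/1331. y(3) = (−28/11) − (2160/1331)·((−28/11) − (−2))/((2160/1331) − 6) = −2668/971.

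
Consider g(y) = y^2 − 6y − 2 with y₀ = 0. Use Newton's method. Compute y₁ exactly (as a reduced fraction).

−1/3

g'(y) = 2y − 6.
g(0) = −2, g'(0) = −6, so y₁ = 0 − (−2)/(−6) = −1/3.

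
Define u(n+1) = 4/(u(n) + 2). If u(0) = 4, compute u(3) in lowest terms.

u(1) = 4/(4 + 2) = 2/3.
u(2) = 4/(2/3 + 2) = 3/2.
u(3) = 4/(3/2 + 2) = 8/7.

8/7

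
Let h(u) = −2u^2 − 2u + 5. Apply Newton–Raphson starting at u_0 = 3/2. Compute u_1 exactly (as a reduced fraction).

19/16

h'(u) = −4u − 2.
h(3/2) = −5/2, h'(3/2) = −8, so u_1 = (3/2) − (−5/2)/(−8) = 19/16.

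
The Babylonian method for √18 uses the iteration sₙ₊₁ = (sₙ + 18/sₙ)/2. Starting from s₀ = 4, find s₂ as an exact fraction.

577/136

s₁ = (4 + 18/4)/2 = 17/4.
s₂ = (17/4 + 18/(17/4))/2 = 577/136.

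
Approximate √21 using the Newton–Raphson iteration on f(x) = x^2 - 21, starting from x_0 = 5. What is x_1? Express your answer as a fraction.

23/5

f'(x) = 2x.
f(5) = 4, f'(5) = 10, so x_1 = 5 - 4/10 = 23/5.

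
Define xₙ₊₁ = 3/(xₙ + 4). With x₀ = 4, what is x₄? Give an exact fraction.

x₁ = 3/(4 + 4) = 3/8.
x₂ = 3/(3/8 + 4) = 24/35.
x₃ = 3/(24/35 + 4) = 105/164.
x₄ = 3/(105/164 + 4) = 492/761.

492/761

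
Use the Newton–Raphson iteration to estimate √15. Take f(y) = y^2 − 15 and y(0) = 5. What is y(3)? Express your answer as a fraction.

f'(y) = 2y.
f(5) = 10, f'(5) = 10, so y(1) = 5 − 10/10 = 4.
f(4) = 1, f'(4) = 8, so y(2) = 4 − 1/8 = 31/8.
f(31/8) = 1/64, f'(31/8) = 31/4, so y(3) = (31/8) − (1/64)/(31/4) = 1921/496.

1921/496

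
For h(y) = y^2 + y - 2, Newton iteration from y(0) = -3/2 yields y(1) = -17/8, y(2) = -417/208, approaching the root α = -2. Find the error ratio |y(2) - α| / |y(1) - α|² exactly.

y(1) - α = -17/8 - (-2) = -17/8 + 2 = -1/8, so |y(1) - α| = 1/8.
y(2) - α = -417/208 - (-2) = -417/208 + 2 = -1/208, so |y(2) - α| = 1/208.
|y(1) - α|² = 1/64.
Ratio = (1/208) / (1/64) = 4/13.

4/13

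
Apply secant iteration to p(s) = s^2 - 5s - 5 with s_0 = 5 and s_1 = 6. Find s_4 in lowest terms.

p(5) = -5, p(6) = 1. s_2 = 6 - 1·(6 - 5)/(1 - (-5)) = 35/6.
p(6) = 1, p(35/6) = -5/36. s_3 = (35/6) - (-5/36)·((35/6) - 6)/((-5/36) - 1) = 240/41.
p(35/6) = -5/36, p(240/41) = -5/1681. s_4 = (240/41) - (-5/1681)·((240/41) - (35/6))/((-5/1681) - (-5/36)) = 1926/329.

1926/329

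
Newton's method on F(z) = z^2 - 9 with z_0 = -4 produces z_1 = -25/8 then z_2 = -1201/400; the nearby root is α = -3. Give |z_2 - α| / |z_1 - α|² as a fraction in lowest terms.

4/25

z_1 - α = -25/8 - (-3) = -25/8 + 3 = -1/8, so |z_1 - α| = 1/8.
z_2 - α = -1201/400 - (-3) = -1201/400 + 3 = -1/400, so |z_2 - α| = 1/400.
|z_1 - α|² = 1/64.
Ratio = (1/400) / (1/64) = 4/25.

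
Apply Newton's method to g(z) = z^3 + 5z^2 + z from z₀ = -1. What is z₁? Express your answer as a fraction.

-1/2

g'(z) = 3z^2 + 10z + 1.
g(-1) = 3, g'(-1) = -6, so z₁ = (-1) - 3/(-6) = -1/2.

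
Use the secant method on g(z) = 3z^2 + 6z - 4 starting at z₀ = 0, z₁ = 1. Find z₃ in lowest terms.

g(0) = -4, g(1) = 5. z₂ = 1 - 5·(1 - 0)/(5 - (-4)) = 4/9.
g(1) = 5, g(4/9) = -20/27. z₃ = (4/9) - (-20/27)·((4/9) - 1)/((-20/27) - 5) = 16/31.

16/31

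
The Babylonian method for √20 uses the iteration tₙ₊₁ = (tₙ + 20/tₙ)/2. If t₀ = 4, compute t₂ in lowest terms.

161/36

t₁ = (4 + 20/4)/2 = 9/2.
t₂ = (9/2 + 20/(9/2))/2 = 161/36.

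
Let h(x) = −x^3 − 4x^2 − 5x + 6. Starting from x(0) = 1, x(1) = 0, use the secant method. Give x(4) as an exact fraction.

h(1) = −4, h(0) = 6. x(2) = 0 − 6·(0 − 1)/(6 − (−4)) = 3/5.
h(0) = 6, h(3/5) = 168/125. x(3) = (3/5) − (168/125)·((3/5) − 0)/((168/125) − 6) = 75/97.
h(3/5) = 168/125, h(75/97) = −656712/912673. x(4) = (75/97) − (−656712/912673)·((75/97) − (3/5))/((−656712/912673) − (168/125)) = 499425/700649.

499425/700649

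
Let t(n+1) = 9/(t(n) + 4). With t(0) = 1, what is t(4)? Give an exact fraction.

t(1) = 9/(1 + 4) = 9/5.
t(2) = 9/(9/5 + 4) = 45/29.
t(3) = 9/(45/29 + 4) = 261/161.
t(4) = 9/(261/161 + 4) = 1449/905.

1449/905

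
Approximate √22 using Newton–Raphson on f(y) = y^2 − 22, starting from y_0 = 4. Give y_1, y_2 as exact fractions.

y_1 = 19/4, y_2 = 713/152

f'(y) = 2y.
f(4) = −6, f'(4) = 8, so y_1 = 4 − (−6)/8 = 19/4.
f(19/4) = 9/16, f'(19/4) = 19/2, so y_2 = (19/4) − (9/16)/(19/2) = 713/152.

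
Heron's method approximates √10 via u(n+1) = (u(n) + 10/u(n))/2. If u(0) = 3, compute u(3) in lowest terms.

1039681/328776

u(1) = (3 + 10/3)/2 = 19/6.
u(2) = (19/6 + 10/(19/6))/2 = 721/228.
u(3) = (721/228 + 10/(721/228))/2 = 1039681/328776.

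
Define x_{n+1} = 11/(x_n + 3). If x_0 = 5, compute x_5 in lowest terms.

x_1 = 11/(5 + 3) = 11/8.
x_2 = 11/(11/8 + 3) = 88/35.
x_3 = 11/(88/35 + 3) = 385/193.
x_4 = 11/(385/193 + 3) = 2123/964.
x_5 = 11/(2123/964 + 3) = 10604/5015.

10604/5015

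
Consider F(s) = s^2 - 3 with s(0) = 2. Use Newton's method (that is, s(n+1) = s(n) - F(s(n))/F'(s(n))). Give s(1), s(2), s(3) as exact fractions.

s(1) = 7/4, s(2) = 97/56, s(3) = 18817/10864

F'(s) = 2s.
F(2) = 1, F'(2) = 4, so s(1) = 2 - 1/4 = 7/4.
F(7/4) = 1/16, F'(7/4) = 7/2, so s(2) = (7/4) - (1/16)/(7/2) = 97/56.
F(97/56) = 1/3136, F'(97/56) = 97/28, so s(3) = (97/56) - (1/3136)/(97/28) = 18817/10864.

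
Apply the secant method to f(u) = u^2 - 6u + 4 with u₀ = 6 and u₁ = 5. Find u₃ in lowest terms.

f(6) = 4, f(5) = -1. u₂ = 5 - (-1)·(5 - 6)/((-1) - 4) = 26/5.
f(5) = -1, f(26/5) = -4/25. u₃ = (26/5) - (-4/25)·((26/5) - 5)/((-4/25) - (-1)) = 110/21.

110/21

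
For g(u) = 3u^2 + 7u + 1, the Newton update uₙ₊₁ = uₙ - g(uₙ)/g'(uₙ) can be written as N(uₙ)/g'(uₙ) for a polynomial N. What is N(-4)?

47

g'(u) = 6u + 7.
N(u) = u·g'(u) - g(u) = u·(6u + 7) - (3u^2 + 7u + 1) = 3u^2 - 1.
N(-4) = 47.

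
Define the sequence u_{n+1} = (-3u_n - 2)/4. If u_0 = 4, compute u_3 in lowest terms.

u_1 = (-3·4 - 2)/4 = -7/2.
u_2 = (-3·(-7/2) - 2)/4 = 17/8.
u_3 = (-3·(17/8) - 2)/4 = -67/32.

-67/32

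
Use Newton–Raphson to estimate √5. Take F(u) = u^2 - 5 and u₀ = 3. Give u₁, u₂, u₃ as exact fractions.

u₁ = 7/3, u₂ = 47/21, u₃ = 2207/987

F'(u) = 2u.
F(3) = 4, F'(3) = 6, so u₁ = 3 - 4/6 = 7/3.
F(7/3) = 4/9, F'(7/3) = 14/3, so u₂ = (7/3) - (4/9)/(14/3) = 47/21.
F(47/21) = 4/441, F'(47/21) = 94/21, so u₃ = (47/21) - (4/441)/(94/21) = 2207/987.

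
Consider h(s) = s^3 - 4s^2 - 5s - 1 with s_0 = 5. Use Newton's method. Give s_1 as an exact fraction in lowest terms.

151/30

h'(s) = 3s^2 - 8s - 5.
h(5) = -1, h'(5) = 30, so s_1 = 5 - (-1)/30 = 151/30.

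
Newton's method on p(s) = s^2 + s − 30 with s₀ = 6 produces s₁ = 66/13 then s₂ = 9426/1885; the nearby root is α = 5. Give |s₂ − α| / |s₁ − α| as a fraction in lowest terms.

s₁ − α = 66/13 − 5 = 1/13, so |s₁ − α| = 1/13.
s₂ − α = 9426/1885 − 5 = 1/1885, so |s₂ − α| = 1/1885.
Ratio = (1/1885) / (1/13) = 1/145.

1/145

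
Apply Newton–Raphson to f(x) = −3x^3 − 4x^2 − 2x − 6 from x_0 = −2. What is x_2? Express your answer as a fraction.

f'(x) = −9x^2 − 8x − 2.
f(−2) = 6, f'(−2) = −22, so x_1 = (−2) − 6/(−22) = −19/11.
f(−19/11) = 1305/1331, f'(−19/11) = −1819/121, so x_2 = (−19/11) − (1305/1331)/(−1819/121) = −33256/20009.

−33256/20009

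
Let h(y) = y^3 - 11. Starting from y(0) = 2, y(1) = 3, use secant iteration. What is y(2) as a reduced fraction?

h(2) = -3, h(3) = 16. y(2) = 3 - 16·(3 - 2)/(16 - (-3)) = 41/19.

41/19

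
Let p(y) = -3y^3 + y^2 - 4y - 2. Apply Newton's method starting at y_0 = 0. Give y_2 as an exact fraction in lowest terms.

p'(y) = -9y^2 + 2y - 4.
p(0) = -2, p'(0) = -4, so y_1 = 0 - (-2)/(-4) = -1/2.
p(-1/2) = 5/8, p'(-1/2) = -29/4, so y_2 = (-1/2) - (5/8)/(-29/4) = -12/29.

-12/29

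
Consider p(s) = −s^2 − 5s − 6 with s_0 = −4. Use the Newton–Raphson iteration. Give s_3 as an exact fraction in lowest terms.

p'(s) = −2s − 5.
p(−4) = −2, p'(−4) = 3, so s_1 = (−4) − (−2)/3 = −10/3.
p(−10/3) = −4/9, p'(−10/3) = 5/3, so s_2 = (−10/3) − (−4/9)/(5/3) = −46/15.
p(−46/15) = −16/225, p'(−46/15) = 17/15, so s_3 = (−46/15) − (−16/225)/(17/15) = −766/255.

−766/255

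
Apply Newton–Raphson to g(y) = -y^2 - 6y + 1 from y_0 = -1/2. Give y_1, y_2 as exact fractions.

y_1 = 1/4, y_2 = 17/104

g'(y) = -2y - 6.
g(-1/2) = 15/4, g'(-1/2) = -5, so y_1 = (-1/2) - (15/4)/(-5) = 1/4.
g(1/4) = -9/16, g'(1/4) = -13/2, so y_2 = (1/4) - (-9/16)/(-13/2) = 17/104.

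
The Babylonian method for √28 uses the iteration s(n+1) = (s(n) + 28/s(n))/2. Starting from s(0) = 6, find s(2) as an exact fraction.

s(1) = (6 + 28/6)/2 = 16/3.
s(2) = (16/3 + 28/(16/3))/2 = 127/24.

127/24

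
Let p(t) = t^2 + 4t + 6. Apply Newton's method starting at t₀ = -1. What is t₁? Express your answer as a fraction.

p'(t) = 2t + 4.
p(-1) = 3, p'(-1) = 2, so t₁ = (-1) - 3/2 = -5/2.

-5/2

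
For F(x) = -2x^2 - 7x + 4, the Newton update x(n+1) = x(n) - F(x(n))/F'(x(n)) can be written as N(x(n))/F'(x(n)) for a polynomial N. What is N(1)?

-6

F'(x) = -4x - 7.
N(x) = x·F'(x) - F(x) = x·(-4x - 7) - (-2x^2 - 7x + 4) = -2x^2 - 4.
N(1) = -6.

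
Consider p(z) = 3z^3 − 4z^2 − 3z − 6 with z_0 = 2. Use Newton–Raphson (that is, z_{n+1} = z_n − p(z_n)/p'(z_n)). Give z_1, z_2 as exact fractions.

p'(z) = 9z^2 − 8z − 3.
p(2) = −4, p'(2) = 17, so z_1 = 2 − (−4)/17 = 38/17.
p(38/17) = 4000/4913, p'(38/17) = 6961/289, so z_2 = (38/17) − (4000/4913)/(6961/289) = 260518/118337.

z_1 = 38/17, z_2 = 260518/118337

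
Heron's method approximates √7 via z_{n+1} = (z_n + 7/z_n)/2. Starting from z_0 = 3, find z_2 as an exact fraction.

z_1 = (3 + 7/3)/2 = 8/3.
z_2 = (8/3 + 7/(8/3))/2 = 127/48.

127/48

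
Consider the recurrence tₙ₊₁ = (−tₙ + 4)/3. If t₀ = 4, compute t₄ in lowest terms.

t₁ = (−4 + 4)/3 = 0.
t₂ = (−0 + 4)/3 = 4/3.
t₃ = (−(4/3) + 4)/3 = 8/9.
t₄ = (−(8/9) + 4)/3 = 28/27.

28/27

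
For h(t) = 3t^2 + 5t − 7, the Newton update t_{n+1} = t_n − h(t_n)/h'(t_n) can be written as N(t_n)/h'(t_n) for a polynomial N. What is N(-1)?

h'(t) = 6t + 5.
N(t) = t·h'(t) − h(t) = t·(6t + 5) − (3t^2 + 5t − 7) = 3t^2 + 7.
N(-1) = 10.

10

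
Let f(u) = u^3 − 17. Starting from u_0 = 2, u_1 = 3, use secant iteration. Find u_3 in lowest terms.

f(2) = −9, f(3) = 10. u_2 = 3 − 10·(3 − 2)/(10 − (−9)) = 47/19.
f(3) = 10, f(47/19) = −12780/6859. u_3 = (47/19) − (−12780/6859)·((47/19) − 3)/((−12780/6859) − 10) = 20801/8137.

20801/8137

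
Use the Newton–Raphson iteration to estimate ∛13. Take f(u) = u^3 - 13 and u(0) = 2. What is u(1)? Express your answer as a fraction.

f'(u) = 3u^2.
f(2) = -5, f'(2) = 12, so u(1) = 2 - (-5)/12 = 29/12.

29/12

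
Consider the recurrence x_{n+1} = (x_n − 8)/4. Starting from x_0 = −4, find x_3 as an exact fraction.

x_1 = ((−4) − 8)/4 = −3.
x_2 = ((−3) − 8)/4 = −11/4.
x_3 = ((−11/4) − 8)/4 = −43/16.

−43/16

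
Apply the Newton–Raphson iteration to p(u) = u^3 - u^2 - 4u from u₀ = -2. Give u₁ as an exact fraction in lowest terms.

p'(u) = 3u^2 - 2u - 4.
p(-2) = -4, p'(-2) = 12, so u₁ = (-2) - (-4)/12 = -5/3.

-5/3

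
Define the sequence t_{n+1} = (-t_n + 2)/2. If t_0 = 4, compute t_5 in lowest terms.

9/16

t_1 = (-4 + 2)/2 = -1.
t_2 = (-(-1) + 2)/2 = 3/2.
t_3 = (-(3/2) + 2)/2 = 1/4.
t_4 = (-(1/4) + 2)/2 = 7/8.
t_5 = (-(7/8) + 2)/2 = 9/16.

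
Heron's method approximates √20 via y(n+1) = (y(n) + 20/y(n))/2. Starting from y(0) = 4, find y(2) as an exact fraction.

y(1) = (4 + 20/4)/2 = 9/2.
y(2) = (9/2 + 20/(9/2))/2 = 161/36.

161/36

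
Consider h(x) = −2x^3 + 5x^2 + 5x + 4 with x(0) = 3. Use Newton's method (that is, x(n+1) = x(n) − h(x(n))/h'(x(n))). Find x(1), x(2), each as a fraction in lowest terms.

h'(x) = −6x^2 + 10x + 5.
h(3) = 10, h'(3) = −19, so x(1) = 3 − 10/(−19) = 67/19.
h(67/19) = −26700/6859, h'(67/19) = −12399/361, so x(2) = (67/19) − (−26700/6859)/(−12399/361) = 268011/78527.

x(1) = 67/19, x(2) = 268011/78527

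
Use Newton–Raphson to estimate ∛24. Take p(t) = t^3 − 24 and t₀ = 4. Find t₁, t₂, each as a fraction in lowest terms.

p'(t) = 3t^2.
p(4) = 40, p'(4) = 48, so t₁ = 4 − 40/48 = 19/6.
p(19/6) = 1675/216, p'(19/6) = 361/12, so t₂ = (19/6) − (1675/216)/(361/12) = 9451/3249.

t₁ = 19/6, t₂ = 9451/3249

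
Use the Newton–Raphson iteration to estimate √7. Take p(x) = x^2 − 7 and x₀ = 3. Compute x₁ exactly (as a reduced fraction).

8/3

p'(x) = 2x.
p(3) = 2, p'(3) = 6, so x₁ = 3 − 2/6 = 8/3.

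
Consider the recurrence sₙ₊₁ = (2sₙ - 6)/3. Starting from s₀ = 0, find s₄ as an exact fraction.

s₁ = (2·0 - 6)/3 = -2.
s₂ = (2·(-2) - 6)/3 = -10/3.
s₃ = (2·(-10/3) - 6)/3 = -38/9.
s₄ = (2·(-38/9) - 6)/3 = -130/27.

-130/27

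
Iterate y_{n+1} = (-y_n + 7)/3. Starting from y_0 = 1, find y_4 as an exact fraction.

y_1 = (-1 + 7)/3 = 2.
y_2 = (-2 + 7)/3 = 5/3.
y_3 = (-(5/3) + 7)/3 = 16/9.
y_4 = (-(16/9) + 7)/3 = 47/27.

47/27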